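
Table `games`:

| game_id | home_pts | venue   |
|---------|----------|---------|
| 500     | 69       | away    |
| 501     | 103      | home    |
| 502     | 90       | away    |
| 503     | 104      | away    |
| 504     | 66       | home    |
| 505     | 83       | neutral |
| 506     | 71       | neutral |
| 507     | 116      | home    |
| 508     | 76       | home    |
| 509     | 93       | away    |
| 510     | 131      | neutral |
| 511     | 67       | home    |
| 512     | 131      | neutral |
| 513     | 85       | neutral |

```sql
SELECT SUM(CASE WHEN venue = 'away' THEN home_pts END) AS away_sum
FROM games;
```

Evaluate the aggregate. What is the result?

356

game_id=500: ✓ → 69
game_id=501: ✗
game_id=502: ✓ → 90
game_id=503: ✓ → 104
game_id=504: ✗
game_id=505: ✗
game_id=506: ✗
game_id=507: ✗
game_id=508: ✗
game_id=509: ✓ → 93
game_id=510: ✗
game_id=511: ✗
game_id=512: ✗
game_id=513: ✗
away_sum = 69 + 90 + 104 + 93 = 356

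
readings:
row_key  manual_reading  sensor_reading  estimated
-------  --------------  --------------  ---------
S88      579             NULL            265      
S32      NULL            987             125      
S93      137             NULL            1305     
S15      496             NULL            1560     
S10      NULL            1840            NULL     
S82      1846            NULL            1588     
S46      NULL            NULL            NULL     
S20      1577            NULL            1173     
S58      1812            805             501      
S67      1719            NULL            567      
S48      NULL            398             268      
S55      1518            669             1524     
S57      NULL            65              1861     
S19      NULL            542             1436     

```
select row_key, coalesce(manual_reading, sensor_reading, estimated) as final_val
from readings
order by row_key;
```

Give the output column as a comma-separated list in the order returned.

1840, 496, 542, 1577, 987, NULL, 398, 1518, 65, 1812, 1719, 1846, 579, 137

row_key=S10: manual_reading=NULL, sensor_reading=1840 → 1840
row_key=S15: manual_reading=496 → 496
row_key=S19: manual_reading=NULL, sensor_reading=542 → 542
row_key=S20: manual_reading=1577 → 1577
row_key=S32: manual_reading=NULL, sensor_reading=987 → 987
row_key=S46: manual_reading=NULL, sensor_reading=NULL, estimated=NULL (all NULL) → NULL
row_key=S48: manual_reading=NULL, sensor_reading=398 → 398
row_key=S55: manual_reading=1518 → 1518
row_key=S57: manual_reading=NULL, sensor_reading=65 → 65
row_key=S58: manual_reading=1812 → 1812
row_key=S67: manual_reading=1719 → 1719
row_key=S82: manual_reading=1846 → 1846
row_key=S88: manual_reading=579 → 579
row_key=S93: manual_reading=137 → 137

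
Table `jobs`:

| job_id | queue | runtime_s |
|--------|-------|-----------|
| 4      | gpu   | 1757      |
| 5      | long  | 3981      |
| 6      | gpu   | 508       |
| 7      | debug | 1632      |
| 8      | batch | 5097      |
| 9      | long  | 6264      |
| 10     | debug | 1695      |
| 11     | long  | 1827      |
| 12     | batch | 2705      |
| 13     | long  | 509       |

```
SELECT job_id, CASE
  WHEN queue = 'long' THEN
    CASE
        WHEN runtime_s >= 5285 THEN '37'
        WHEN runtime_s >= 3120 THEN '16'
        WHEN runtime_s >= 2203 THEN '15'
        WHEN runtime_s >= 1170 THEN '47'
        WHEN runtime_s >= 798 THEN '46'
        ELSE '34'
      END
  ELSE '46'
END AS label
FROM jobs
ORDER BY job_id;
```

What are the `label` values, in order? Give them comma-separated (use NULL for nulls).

46, 16, 46, 46, 46, 37, 46, 47, 46, 34

job_id=4: queue='gpu' → outer ELSE → 46
job_id=5: queue='long' → inner[runtime_s >= 3120] → 16
job_id=6: queue='gpu' → outer ELSE → 46
job_id=7: queue='debug' → outer ELSE → 46
job_id=8: queue='batch' → outer ELSE → 46
job_id=9: queue='long' → inner[runtime_s >= 5285] → 37
job_id=10: queue='debug' → outer ELSE → 46
job_id=11: queue='long' → inner[runtime_s >= 1170] → 47
job_id=12: queue='batch' → outer ELSE → 46
job_id=13: queue='long' → inner[ELSE] → 34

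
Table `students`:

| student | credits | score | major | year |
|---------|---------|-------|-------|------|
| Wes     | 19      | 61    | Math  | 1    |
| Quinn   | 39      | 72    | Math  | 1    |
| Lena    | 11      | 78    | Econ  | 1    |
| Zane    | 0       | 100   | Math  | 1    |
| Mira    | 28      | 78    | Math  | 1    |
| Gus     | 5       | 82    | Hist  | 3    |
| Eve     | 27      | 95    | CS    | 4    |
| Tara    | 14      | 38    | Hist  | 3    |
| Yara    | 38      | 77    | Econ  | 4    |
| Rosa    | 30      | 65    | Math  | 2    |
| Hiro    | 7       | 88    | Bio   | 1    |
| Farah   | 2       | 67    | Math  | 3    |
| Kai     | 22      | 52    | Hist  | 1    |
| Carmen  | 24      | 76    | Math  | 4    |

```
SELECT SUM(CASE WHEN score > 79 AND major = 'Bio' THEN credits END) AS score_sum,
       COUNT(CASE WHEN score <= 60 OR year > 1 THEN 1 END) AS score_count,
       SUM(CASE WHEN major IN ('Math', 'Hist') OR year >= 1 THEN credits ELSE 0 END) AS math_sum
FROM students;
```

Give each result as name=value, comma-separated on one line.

[score_sum: score > 79 AND major = 'Bio']
student=Wes: ✗
student=Quinn: ✗
student=Lena: ✗
student=Zane: ✗
student=Mira: ✗
student=Gus: ✗
student=Eve: ✗
student=Tara: ✗
student=Yara: ✗
student=Rosa: ✗
student=Hiro: ✓ → 7
student=Farah: ✗
student=Kai: ✗
student=Carmen: ✗
score_sum = 7
—
[score_count: score <= 60 OR year > 1]
student=Wes: ✗
student=Quinn: ✗
student=Lena: ✗
student=Zane: ✗
student=Mira: ✗
student=Gus: ✓ → 1
student=Eve: ✓ → 1
student=Tara: ✓ → 1
student=Yara: ✓ → 1
student=Rosa: ✓ → 1
student=Hiro: ✗
student=Farah: ✓ → 1
student=Kai: ✓ → 1
student=Carmen: ✓ → 1
score_count = COUNT(1, 1, 1, 1, 1, 1, 1, 1) = 8
—
[math_sum: major IN ('Math', 'Hist') OR year >= 1]
student=Wes: ✓ → 19
student=Quinn: ✓ → 39
student=Lena: ✓ → 11
student=Zane: ✓ → 0
student=Mira: ✓ → 28
student=Gus: ✓ → 5
student=Eve: ✓ → 27
student=Tara: ✓ → 14
student=Yara: ✓ → 38
student=Rosa: ✓ → 30
student=Hiro: ✓ → 7
student=Farah: ✓ → 2
student=Kai: ✓ → 22
student=Carmen: ✓ → 24
math_sum = 19 + 39 + 11 + 28 + 5 + 27 + 14 + 38 + 30 + 7 + 2 + 22 + 24 = 266

score_sum=7, score_count=8, math_sum=266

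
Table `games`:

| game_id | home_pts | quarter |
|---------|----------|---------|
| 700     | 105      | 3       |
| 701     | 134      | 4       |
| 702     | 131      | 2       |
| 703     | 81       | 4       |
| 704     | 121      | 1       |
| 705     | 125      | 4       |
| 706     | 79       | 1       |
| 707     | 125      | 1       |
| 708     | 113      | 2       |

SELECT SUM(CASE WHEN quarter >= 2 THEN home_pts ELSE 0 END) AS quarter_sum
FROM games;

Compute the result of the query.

689

game_id=700: ✓ → 105
game_id=701: ✓ → 134
game_id=702: ✓ → 131
game_id=703: ✓ → 81
game_id=704: ✗
game_id=705: ✓ → 125
game_id=706: ✗
game_id=707: ✗
game_id=708: ✓ → 113
quarter_sum = 105 + 134 + 131 + 81 + 125 + 113 = 689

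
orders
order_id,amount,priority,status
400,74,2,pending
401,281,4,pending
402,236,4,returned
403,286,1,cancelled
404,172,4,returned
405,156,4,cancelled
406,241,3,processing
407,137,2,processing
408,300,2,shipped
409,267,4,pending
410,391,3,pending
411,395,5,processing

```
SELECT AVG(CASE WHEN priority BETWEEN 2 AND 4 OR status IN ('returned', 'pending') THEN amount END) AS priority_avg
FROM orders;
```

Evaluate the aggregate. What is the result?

225.5

order_id=400: ✓ → 74
order_id=401: ✓ → 281
order_id=402: ✓ → 236
order_id=403: ✗
order_id=404: ✓ → 172
order_id=405: ✓ → 156
order_id=406: ✓ → 241
order_id=407: ✓ → 137
order_id=408: ✓ → 300
order_id=409: ✓ → 267
order_id=410: ✓ → 391
order_id=411: ✗
priority_avg = (74 + 281 + 236 + 172 + 156 + 241 + 137 + 300 + 267 + 391) / 10 = 225.5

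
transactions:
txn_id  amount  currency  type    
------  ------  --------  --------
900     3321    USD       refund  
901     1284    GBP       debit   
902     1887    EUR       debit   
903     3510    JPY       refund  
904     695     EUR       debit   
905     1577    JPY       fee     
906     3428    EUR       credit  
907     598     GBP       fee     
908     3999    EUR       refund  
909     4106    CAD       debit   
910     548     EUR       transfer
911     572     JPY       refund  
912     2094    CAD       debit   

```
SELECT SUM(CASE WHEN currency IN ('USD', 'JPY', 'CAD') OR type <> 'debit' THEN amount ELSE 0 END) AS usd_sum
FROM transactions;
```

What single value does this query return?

23753

txn_id=900: ✓ → 3321
txn_id=901: ✗
txn_id=902: ✗
txn_id=903: ✓ → 3510
txn_id=904: ✗
txn_id=905: ✓ → 1577
txn_id=906: ✓ → 3428
txn_id=907: ✓ → 598
txn_id=908: ✓ → 3999
txn_id=909: ✓ → 4106
txn_id=910: ✓ → 548
txn_id=911: ✓ → 572
txn_id=912: ✓ → 2094
usd_sum = 3321 + 3510 + 1577 + 3428 + 598 + 3999 + 4106 + 548 + 572 + 2094 = 23753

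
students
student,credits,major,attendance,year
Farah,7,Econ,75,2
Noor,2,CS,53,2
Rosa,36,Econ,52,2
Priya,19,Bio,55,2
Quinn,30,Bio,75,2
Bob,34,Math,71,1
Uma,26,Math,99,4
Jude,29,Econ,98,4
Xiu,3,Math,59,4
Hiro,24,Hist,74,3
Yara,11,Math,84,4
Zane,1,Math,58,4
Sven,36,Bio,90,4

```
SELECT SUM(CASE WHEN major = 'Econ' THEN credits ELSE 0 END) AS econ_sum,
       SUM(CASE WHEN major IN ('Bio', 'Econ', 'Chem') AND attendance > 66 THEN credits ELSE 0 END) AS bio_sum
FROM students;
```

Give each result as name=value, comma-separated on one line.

[econ_sum: major = 'Econ']
student=Farah: ✓ → 7
student=Noor: ✗
student=Rosa: ✓ → 36
student=Priya: ✗
student=Quinn: ✗
student=Bob: ✗
student=Uma: ✗
student=Jude: ✓ → 29
student=Xiu: ✗
student=Hiro: ✗
student=Yara: ✗
student=Zane: ✗
student=Sven: ✗
econ_sum = 7 + 36 + 29 = 72
—
[bio_sum: major IN ('Bio', 'Econ', 'Chem') AND attendance > 66]
student=Farah: ✓ → 7
student=Noor: ✗
student=Rosa: ✗
student=Priya: ✗
student=Quinn: ✓ → 30
student=Bob: ✗
student=Uma: ✗
student=Jude: ✓ → 29
student=Xiu: ✗
student=Hiro: ✗
student=Yara: ✗
student=Zane: ✗
student=Sven: ✓ → 36
bio_sum = 7 + 30 + 29 + 36 = 102

econ_sum=72, bio_sum=102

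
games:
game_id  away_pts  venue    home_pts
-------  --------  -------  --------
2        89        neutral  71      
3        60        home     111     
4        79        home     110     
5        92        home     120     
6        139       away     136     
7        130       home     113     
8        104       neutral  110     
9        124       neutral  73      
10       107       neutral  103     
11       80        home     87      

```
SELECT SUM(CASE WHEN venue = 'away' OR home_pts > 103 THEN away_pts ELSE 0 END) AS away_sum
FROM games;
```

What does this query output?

game_id=2: ✗
game_id=3: ✓ → 60
game_id=4: ✓ → 79
game_id=5: ✓ → 92
game_id=6: ✓ → 139
game_id=7: ✓ → 130
game_id=8: ✓ → 104
game_id=9: ✗
game_id=10: ✗
game_id=11: ✗
away_sum = 60 + 79 + 92 + 139 + 130 + 104 = 604

604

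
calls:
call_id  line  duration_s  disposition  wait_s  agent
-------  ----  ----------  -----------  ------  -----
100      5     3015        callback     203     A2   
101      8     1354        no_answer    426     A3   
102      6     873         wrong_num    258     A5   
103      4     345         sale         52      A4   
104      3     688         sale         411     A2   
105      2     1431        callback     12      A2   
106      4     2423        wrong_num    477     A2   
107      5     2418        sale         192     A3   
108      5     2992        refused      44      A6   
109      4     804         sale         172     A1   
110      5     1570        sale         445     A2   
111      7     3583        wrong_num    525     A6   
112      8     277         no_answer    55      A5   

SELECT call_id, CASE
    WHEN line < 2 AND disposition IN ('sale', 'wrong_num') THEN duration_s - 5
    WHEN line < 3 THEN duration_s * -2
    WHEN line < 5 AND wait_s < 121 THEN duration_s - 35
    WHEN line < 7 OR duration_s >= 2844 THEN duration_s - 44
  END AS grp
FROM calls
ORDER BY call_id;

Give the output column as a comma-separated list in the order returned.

2971, NULL, 829, 310, 644, -2862, 2379, 2374, 2948, 760, 1526, 3539, NULL

call_id=100: line < 7 OR duration_s >= 2844 → 2971
call_id=101: (no match → NULL) → NULL
call_id=102: line < 7 OR duration_s >= 2844 → 829
call_id=103: line < 5 AND wait_s < 121 → 310
call_id=104: line < 7 OR duration_s >= 2844 → 644
call_id=105: line < 3 → -2862
call_id=106: line < 7 OR duration_s >= 2844 → 2379
call_id=107: line < 7 OR duration_s >= 2844 → 2374
call_id=108: line < 7 OR duration_s >= 2844 → 2948
call_id=109: line < 7 OR duration_s >= 2844 → 760
call_id=110: line < 7 OR duration_s >= 2844 → 1526
call_id=111: line < 7 OR duration_s >= 2844 → 3539
call_id=112: (no match → NULL) → NULL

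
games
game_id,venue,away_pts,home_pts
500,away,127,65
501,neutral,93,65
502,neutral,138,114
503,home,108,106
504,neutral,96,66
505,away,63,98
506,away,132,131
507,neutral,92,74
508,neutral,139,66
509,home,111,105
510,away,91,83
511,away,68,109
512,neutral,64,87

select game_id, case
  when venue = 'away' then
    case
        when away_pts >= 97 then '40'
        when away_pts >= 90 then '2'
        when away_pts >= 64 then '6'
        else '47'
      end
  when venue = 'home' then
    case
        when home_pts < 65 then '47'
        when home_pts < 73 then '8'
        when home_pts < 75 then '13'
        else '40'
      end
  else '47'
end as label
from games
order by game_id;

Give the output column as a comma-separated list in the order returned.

40, 47, 47, 40, 47, 47, 40, 47, 47, 40, 2, 6, 47

game_id=500: venue='away' → inner[away_pts >= 97] → 40
game_id=501: venue='neutral' → outer ELSE → 47
game_id=502: venue='neutral' → outer ELSE → 47
game_id=503: venue='home' → inner[ELSE] → 40
game_id=504: venue='neutral' → outer ELSE → 47
game_id=505: venue='away' → inner[ELSE] → 47
game_id=506: venue='away' → inner[away_pts >= 97] → 40
game_id=507: venue='neutral' → outer ELSE → 47
game_id=508: venue='neutral' → outer ELSE → 47
game_id=509: venue='home' → inner[ELSE] → 40
game_id=510: venue='away' → inner[away_pts >= 90] → 2
game_id=511: venue='away' → inner[away_pts >= 64] → 6
game_id=512: venue='neutral' → outer ELSE → 47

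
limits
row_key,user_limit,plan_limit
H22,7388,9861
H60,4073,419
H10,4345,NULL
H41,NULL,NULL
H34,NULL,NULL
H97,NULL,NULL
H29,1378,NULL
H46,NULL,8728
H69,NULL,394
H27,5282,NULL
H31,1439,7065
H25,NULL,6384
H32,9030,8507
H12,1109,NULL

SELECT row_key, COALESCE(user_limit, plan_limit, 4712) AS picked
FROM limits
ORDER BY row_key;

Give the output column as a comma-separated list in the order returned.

row_key=H10: user_limit=4345 → 4345
row_key=H12: user_limit=1109 → 1109
row_key=H22: user_limit=7388 → 7388
row_key=H25: user_limit=NULL, plan_limit=6384 → 6384
row_key=H27: user_limit=5282 → 5282
row_key=H29: user_limit=1378 → 1378
row_key=H31: user_limit=1439 → 1439
row_key=H32: user_limit=9030 → 9030
row_key=H34: user_limit=NULL, plan_limit=NULL, → literal 4712 → 4712
row_key=H41: user_limit=NULL, plan_limit=NULL, → literal 4712 → 4712
row_key=H46: user_limit=NULL, plan_limit=8728 → 8728
row_key=H60: user_limit=4073 → 4073
row_key=H69: user_limit=NULL, plan_limit=394 → 394
row_key=H97: user_limit=NULL, plan_limit=NULL, → literal 4712 → 4712

4345, 1109, 7388, 6384, 5282, 1378, 1439, 9030, 4712, 4712, 8728, 4073, 394, 4712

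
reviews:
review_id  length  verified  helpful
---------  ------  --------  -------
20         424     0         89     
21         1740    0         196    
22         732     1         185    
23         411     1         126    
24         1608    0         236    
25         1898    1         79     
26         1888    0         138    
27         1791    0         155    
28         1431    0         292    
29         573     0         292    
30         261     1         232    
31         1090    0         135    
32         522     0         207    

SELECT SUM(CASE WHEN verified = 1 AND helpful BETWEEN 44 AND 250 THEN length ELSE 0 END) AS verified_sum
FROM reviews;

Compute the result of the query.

3302

review_id=20: ✗
review_id=21: ✗
review_id=22: ✓ → 732
review_id=23: ✓ → 411
review_id=24: ✗
review_id=25: ✓ → 1898
review_id=26: ✗
review_id=27: ✗
review_id=28: ✗
review_id=29: ✗
review_id=30: ✓ → 261
review_id=31: ✗
review_id=32: ✗
verified_sum = 732 + 411 + 1898 + 261 = 3302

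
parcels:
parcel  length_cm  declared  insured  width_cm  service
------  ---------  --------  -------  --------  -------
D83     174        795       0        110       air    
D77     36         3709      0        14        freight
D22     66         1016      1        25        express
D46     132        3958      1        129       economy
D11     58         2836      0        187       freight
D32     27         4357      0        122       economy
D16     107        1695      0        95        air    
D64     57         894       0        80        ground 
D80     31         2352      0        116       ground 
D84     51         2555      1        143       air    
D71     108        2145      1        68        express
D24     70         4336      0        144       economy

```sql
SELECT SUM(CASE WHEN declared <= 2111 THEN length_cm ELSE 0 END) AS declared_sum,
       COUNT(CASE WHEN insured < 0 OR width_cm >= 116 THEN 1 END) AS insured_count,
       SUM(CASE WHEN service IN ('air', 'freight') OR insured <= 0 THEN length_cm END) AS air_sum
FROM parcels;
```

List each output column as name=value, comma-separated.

declared_sum=404, insured_count=6, air_sum=611

[declared_sum: declared <= 2111]
parcel=D83: ✓ → 174
parcel=D77: ✗
parcel=D22: ✓ → 66
parcel=D46: ✗
parcel=D11: ✗
parcel=D32: ✗
parcel=D16: ✓ → 107
parcel=D64: ✓ → 57
parcel=D80: ✗
parcel=D84: ✗
parcel=D71: ✗
parcel=D24: ✗
declared_sum = 174 + 66 + 107 + 57 = 404
—
[insured_count: insured < 0 OR width_cm >= 116]
parcel=D83: ✗
parcel=D77: ✗
parcel=D22: ✗
parcel=D46: ✓ → 1
parcel=D11: ✓ → 1
parcel=D32: ✓ → 1
parcel=D16: ✗
parcel=D64: ✗
parcel=D80: ✓ → 1
parcel=D84: ✓ → 1
parcel=D71: ✗
parcel=D24: ✓ → 1
insured_count = COUNT(1, 1, 1, 1, 1, 1) = 6
—
[air_sum: service IN ('air', 'freight') OR insured <= 0]
parcel=D83: ✓ → 174
parcel=D77: ✓ → 36
parcel=D22: ✗
parcel=D46: ✗
parcel=D11: ✓ → 58
parcel=D32: ✓ → 27
parcel=D16: ✓ → 107
parcel=D64: ✓ → 57
parcel=D80: ✓ → 31
parcel=D84: ✓ → 51
parcel=D71: ✗
parcel=D24: ✓ → 70
air_sum = 174 + 36 + 58 + 27 + 107 + 57 + 31 + 51 + 70 = 611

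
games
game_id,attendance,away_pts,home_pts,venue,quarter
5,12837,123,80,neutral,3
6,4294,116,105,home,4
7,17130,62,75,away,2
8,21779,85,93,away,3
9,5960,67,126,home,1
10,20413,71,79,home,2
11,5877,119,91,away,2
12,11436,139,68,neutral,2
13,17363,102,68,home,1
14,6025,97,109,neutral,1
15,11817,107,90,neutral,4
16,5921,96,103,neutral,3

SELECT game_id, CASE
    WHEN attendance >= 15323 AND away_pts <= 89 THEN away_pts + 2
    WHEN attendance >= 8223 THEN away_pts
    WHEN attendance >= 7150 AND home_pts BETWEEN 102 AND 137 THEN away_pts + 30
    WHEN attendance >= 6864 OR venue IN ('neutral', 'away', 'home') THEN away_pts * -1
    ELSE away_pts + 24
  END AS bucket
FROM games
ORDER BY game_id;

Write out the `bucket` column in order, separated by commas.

123, -116, 64, 87, -67, 73, -119, 139, 102, -97, 107, -96

game_id=5: attendance >= 8223 → 123
game_id=6: attendance >= 6864 OR venue IN ('neutral', 'away', 'home') → -116
game_id=7: attendance >= 15323 AND away_pts <= 89 → 64
game_id=8: attendance >= 15323 AND away_pts <= 89 → 87
game_id=9: attendance >= 6864 OR venue IN ('neutral', 'away', 'home') → -67
game_id=10: attendance >= 15323 AND away_pts <= 89 → 73
game_id=11: attendance >= 6864 OR venue IN ('neutral', 'away', 'home') → -119
game_id=12: attendance >= 8223 → 139
game_id=13: attendance >= 8223 → 102
game_id=14: attendance >= 6864 OR venue IN ('neutral', 'away', 'home') → -97
game_id=15: attendance >= 8223 → 107
game_id=16: attendance >= 6864 OR venue IN ('neutral', 'away', 'home') → -96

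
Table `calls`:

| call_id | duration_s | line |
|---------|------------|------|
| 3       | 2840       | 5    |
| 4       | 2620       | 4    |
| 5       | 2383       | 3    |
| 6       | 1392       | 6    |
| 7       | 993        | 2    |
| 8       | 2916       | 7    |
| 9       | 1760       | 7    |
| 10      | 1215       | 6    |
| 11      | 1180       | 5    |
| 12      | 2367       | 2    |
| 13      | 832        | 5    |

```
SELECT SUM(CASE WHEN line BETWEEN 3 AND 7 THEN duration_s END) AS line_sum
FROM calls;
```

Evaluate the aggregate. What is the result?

call_id=3: ✓ → 2840
call_id=4: ✓ → 2620
call_id=5: ✓ → 2383
call_id=6: ✓ → 1392
call_id=7: ✗
call_id=8: ✓ → 2916
call_id=9: ✓ → 1760
call_id=10: ✓ → 1215
call_id=11: ✓ → 1180
call_id=12: ✗
call_id=13: ✓ → 832
line_sum = 2840 + 2620 + 2383 + 1392 + 2916 + 1760 + 1215 + 1180 + 832 = 17138

17138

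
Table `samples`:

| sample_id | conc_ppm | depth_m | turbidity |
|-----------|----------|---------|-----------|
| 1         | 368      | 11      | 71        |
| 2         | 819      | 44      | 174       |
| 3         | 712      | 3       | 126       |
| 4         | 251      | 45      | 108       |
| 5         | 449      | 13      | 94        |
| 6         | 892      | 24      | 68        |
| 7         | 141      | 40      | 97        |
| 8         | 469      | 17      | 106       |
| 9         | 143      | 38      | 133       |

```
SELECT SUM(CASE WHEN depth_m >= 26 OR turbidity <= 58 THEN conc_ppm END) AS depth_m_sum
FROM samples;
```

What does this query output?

sample_id=1: ✗
sample_id=2: ✓ → 819
sample_id=3: ✗
sample_id=4: ✓ → 251
sample_id=5: ✗
sample_id=6: ✗
sample_id=7: ✓ → 141
sample_id=8: ✗
sample_id=9: ✓ → 143
depth_m_sum = 819 + 251 + 141 + 143 = 1354

1354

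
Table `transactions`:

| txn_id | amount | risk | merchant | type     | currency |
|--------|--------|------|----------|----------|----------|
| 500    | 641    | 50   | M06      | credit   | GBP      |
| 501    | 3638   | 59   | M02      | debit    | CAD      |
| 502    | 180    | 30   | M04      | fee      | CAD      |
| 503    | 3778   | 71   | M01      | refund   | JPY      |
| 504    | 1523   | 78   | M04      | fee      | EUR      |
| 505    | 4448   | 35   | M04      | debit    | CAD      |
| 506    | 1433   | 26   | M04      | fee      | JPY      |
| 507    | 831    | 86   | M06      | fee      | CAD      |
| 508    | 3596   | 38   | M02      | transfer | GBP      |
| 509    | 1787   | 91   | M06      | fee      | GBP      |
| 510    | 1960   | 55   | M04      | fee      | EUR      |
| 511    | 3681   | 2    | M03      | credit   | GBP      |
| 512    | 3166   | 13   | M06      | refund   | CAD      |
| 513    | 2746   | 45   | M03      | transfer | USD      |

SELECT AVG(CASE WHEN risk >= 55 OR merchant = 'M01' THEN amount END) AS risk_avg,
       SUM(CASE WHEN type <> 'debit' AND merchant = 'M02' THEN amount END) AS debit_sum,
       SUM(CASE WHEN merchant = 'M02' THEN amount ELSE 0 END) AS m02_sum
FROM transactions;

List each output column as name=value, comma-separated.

[risk_avg: risk >= 55 OR merchant = 'M01']
txn_id=500: ✗
txn_id=501: ✓ → 3638
txn_id=502: ✗
txn_id=503: ✓ → 3778
txn_id=504: ✓ → 1523
txn_id=505: ✗
txn_id=506: ✗
txn_id=507: ✓ → 831
txn_id=508: ✗
txn_id=509: ✓ → 1787
txn_id=510: ✓ → 1960
txn_id=511: ✗
txn_id=512: ✗
txn_id=513: ✗
risk_avg = (3638 + 3778 + 1523 + 831 + 1787 + 1960) / 6 = 2252.8333333333
—
[debit_sum: type <> 'debit' AND merchant = 'M02']
txn_id=500: ✗
txn_id=501: ✗
txn_id=502: ✗
txn_id=503: ✗
txn_id=504: ✗
txn_id=505: ✗
txn_id=506: ✗
txn_id=507: ✗
txn_id=508: ✓ → 3596
txn_id=509: ✗
txn_id=510: ✗
txn_id=511: ✗
txn_id=512: ✗
txn_id=513: ✗
debit_sum = 3596
—
[m02_sum: merchant = 'M02']
txn_id=500: ✗
txn_id=501: ✓ → 3638
txn_id=502: ✗
txn_id=503: ✗
txn_id=504: ✗
txn_id=505: ✗
txn_id=506: ✗
txn_id=507: ✗
txn_id=508: ✓ → 3596
txn_id=509: ✗
txn_id=510: ✗
txn_id=511: ✗
txn_id=512: ✗
txn_id=513: ✗
m02_sum = 3638 + 3596 = 7234

risk_avg=2252.8333333333, debit_sum=3596, m02_sum=7234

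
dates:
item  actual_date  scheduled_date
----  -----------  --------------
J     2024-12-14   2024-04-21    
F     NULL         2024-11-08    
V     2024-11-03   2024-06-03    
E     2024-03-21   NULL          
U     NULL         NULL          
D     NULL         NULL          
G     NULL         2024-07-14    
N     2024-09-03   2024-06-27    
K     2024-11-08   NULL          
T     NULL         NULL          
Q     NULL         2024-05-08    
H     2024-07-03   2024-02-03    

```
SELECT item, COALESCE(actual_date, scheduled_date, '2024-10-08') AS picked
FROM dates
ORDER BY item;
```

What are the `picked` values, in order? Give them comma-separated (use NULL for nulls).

item=D: actual_date=NULL, scheduled_date=NULL, → literal 2024-10-08 → 2024-10-08
item=E: actual_date=2024-03-21 → 2024-03-21
item=F: actual_date=NULL, scheduled_date=2024-11-08 → 2024-11-08
item=G: actual_date=NULL, scheduled_date=2024-07-14 → 2024-07-14
item=H: actual_date=2024-07-03 → 2024-07-03
item=J: actual_date=2024-12-14 → 2024-12-14
item=K: actual_date=2024-11-08 → 2024-11-08
item=N: actual_date=2024-09-03 → 2024-09-03
item=Q: actual_date=NULL, scheduled_date=2024-05-08 → 2024-05-08
item=T: actual_date=NULL, scheduled_date=NULL, → literal 2024-10-08 → 2024-10-08
item=U: actual_date=NULL, scheduled_date=NULL, → literal 2024-10-08 → 2024-10-08
item=V: actual_date=2024-11-03 → 2024-11-03

2024-10-08, 2024-03-21, 2024-11-08, 2024-07-14, 2024-07-03, 2024-12-14, 2024-11-08, 2024-09-03, 2024-05-08, 2024-10-08, 2024-10-08, 2024-11-03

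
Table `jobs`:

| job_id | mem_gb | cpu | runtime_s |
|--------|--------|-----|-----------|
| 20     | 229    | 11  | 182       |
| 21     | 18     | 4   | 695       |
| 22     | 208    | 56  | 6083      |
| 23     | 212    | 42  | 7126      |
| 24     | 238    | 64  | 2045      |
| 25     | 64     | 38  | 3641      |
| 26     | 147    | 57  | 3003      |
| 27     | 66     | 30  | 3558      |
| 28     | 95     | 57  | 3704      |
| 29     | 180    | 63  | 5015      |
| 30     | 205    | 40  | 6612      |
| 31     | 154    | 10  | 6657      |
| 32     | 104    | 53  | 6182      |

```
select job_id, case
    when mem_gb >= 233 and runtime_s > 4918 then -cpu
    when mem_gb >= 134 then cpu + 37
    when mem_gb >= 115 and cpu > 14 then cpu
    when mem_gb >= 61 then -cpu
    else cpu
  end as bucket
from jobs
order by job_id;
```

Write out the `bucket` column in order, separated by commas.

job_id=20: mem_gb >= 134 → 48
job_id=21: ELSE → 4
job_id=22: mem_gb >= 134 → 93
job_id=23: mem_gb >= 134 → 79
job_id=24: mem_gb >= 134 → 101
job_id=25: mem_gb >= 61 → -38
job_id=26: mem_gb >= 134 → 94
job_id=27: mem_gb >= 61 → -30
job_id=28: mem_gb >= 61 → -57
job_id=29: mem_gb >= 134 → 100
job_id=30: mem_gb >= 134 → 77
job_id=31: mem_gb >= 134 → 47
job_id=32: mem_gb >= 61 → -53

48, 4, 93, 79, 101, -38, 94, -30, -57, 100, 77, 47, -53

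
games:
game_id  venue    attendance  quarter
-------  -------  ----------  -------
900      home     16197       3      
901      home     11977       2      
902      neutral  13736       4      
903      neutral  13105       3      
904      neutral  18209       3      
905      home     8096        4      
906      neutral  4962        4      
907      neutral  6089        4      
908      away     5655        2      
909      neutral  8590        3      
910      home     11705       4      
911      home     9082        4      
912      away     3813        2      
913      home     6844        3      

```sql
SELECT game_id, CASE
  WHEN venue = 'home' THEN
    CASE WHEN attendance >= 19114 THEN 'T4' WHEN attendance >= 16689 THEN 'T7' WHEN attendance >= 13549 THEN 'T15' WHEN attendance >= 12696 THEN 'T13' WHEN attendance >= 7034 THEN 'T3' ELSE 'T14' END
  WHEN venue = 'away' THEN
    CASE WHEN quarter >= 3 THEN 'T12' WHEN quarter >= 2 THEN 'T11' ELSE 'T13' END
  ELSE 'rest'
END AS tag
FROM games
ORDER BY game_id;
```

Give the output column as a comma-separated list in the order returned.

T15, T3, rest, rest, rest, T3, rest, rest, T11, rest, T3, T3, T11, T14

game_id=900: venue='home' → inner[attendance >= 13549] → T15
game_id=901: venue='home' → inner[attendance >= 7034] → T3
game_id=902: venue='neutral' → outer ELSE → rest
game_id=903: venue='neutral' → outer ELSE → rest
game_id=904: venue='neutral' → outer ELSE → rest
game_id=905: venue='home' → inner[attendance >= 7034] → T3
game_id=906: venue='neutral' → outer ELSE → rest
game_id=907: venue='neutral' → outer ELSE → rest
game_id=908: venue='away' → inner[quarter >= 2] → T11
game_id=909: venue='neutral' → outer ELSE → rest
game_id=910: venue='home' → inner[attendance >= 7034] → T3
game_id=911: venue='home' → inner[attendance >= 7034] → T3
game_id=912: venue='away' → inner[quarter >= 2] → T11
game_id=913: venue='home' → inner[ELSE] → T14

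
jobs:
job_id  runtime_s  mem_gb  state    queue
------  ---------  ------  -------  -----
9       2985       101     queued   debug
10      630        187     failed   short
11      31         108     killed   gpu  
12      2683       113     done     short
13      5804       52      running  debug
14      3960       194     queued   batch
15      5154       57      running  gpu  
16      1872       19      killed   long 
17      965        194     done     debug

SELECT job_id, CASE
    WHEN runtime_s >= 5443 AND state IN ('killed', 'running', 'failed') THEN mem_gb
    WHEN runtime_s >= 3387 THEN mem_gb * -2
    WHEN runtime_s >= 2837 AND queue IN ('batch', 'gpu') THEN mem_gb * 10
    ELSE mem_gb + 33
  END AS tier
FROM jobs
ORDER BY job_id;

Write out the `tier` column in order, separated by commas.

job_id=9: ELSE → 134
job_id=10: ELSE → 220
job_id=11: ELSE → 141
job_id=12: ELSE → 146
job_id=13: runtime_s >= 5443 AND state IN ('killed', 'running', 'failed') → 52
job_id=14: runtime_s >= 3387 → -388
job_id=15: runtime_s >= 3387 → -114
job_id=16: ELSE → 52
job_id=17: ELSE → 227

134, 220, 141, 146, 52, -388, -114, 52, 227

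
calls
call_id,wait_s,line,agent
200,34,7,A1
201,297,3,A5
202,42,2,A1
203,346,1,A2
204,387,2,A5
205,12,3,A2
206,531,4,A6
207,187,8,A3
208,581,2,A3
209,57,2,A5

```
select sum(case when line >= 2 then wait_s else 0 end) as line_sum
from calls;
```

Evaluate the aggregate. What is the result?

call_id=200: ✓ → 34
call_id=201: ✓ → 297
call_id=202: ✓ → 42
call_id=203: ✗
call_id=204: ✓ → 387
call_id=205: ✓ → 12
call_id=206: ✓ → 531
call_id=207: ✓ → 187
call_id=208: ✓ → 581
call_id=209: ✓ → 57
line_sum = 34 + 297 + 42 + 387 + 12 + 531 + 187 + 581 + 57 = 2128

2128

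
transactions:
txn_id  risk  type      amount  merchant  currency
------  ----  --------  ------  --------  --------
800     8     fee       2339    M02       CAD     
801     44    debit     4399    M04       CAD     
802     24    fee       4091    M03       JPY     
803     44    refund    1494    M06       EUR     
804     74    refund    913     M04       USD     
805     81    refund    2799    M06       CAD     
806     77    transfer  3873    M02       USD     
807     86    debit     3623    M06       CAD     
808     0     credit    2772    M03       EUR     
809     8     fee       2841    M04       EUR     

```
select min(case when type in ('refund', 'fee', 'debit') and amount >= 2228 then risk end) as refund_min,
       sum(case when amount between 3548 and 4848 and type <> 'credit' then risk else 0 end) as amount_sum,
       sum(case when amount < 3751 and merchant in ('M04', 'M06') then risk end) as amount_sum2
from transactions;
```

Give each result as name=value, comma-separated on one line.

[refund_min: type in ('refund', 'fee', 'debit') and amount >= 2228]
txn_id=800: ✓ → 8
txn_id=801: ✓ → 44
txn_id=802: ✓ → 24
txn_id=803: ✗
txn_id=804: ✗
txn_id=805: ✓ → 81
txn_id=806: ✗
txn_id=807: ✓ → 86
txn_id=808: ✗
txn_id=809: ✓ → 8
refund_min = MIN(8, 44, 24, 81, 86, 8) = 8
—
[amount_sum: amount between 3548 and 4848 and type <> 'credit']
txn_id=800: ✗
txn_id=801: ✓ → 44
txn_id=802: ✓ → 24
txn_id=803: ✗
txn_id=804: ✗
txn_id=805: ✗
txn_id=806: ✓ → 77
txn_id=807: ✓ → 86
txn_id=808: ✗
txn_id=809: ✗
amount_sum = 44 + 24 + 77 + 86 = 231
—
[amount_sum2: amount < 3751 and merchant in ('M04', 'M06')]
txn_id=800: ✗
txn_id=801: ✗
txn_id=802: ✗
txn_id=803: ✓ → 44
txn_id=804: ✓ → 74
txn_id=805: ✓ → 81
txn_id=806: ✗
txn_id=807: ✓ → 86
txn_id=808: ✗
txn_id=809: ✓ → 8
amount_sum2 = 44 + 74 + 81 + 86 + 8 = 293

refund_min=8, amount_sum=231, amount_sum2=293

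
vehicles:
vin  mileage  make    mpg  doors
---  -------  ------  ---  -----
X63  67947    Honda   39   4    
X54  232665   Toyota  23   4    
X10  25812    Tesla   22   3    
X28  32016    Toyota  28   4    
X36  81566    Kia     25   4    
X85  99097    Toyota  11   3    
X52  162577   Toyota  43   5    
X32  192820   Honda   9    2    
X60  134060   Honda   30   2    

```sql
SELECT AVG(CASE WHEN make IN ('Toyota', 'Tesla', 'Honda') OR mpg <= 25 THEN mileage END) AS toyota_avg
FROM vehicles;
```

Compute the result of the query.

vin=X63: ✓ → 67947
vin=X54: ✓ → 232665
vin=X10: ✓ → 25812
vin=X28: ✓ → 32016
vin=X36: ✓ → 81566
vin=X85: ✓ → 99097
vin=X52: ✓ → 162577
vin=X32: ✓ → 192820
vin=X60: ✓ → 134060
toyota_avg = (67947 + 232665 + 25812 + 32016 + 81566 + 99097 + 162577 + 192820 + 134060) / 9 = 114284.4444444444

114284.4444444444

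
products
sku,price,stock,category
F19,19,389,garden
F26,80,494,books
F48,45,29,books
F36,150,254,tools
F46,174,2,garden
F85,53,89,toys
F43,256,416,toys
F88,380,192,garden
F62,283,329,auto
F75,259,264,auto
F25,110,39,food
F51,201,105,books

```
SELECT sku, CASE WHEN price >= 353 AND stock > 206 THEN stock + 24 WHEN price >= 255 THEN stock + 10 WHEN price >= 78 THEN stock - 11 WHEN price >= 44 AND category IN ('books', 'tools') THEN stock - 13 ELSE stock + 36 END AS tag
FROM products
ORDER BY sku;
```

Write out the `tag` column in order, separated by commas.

425, 28, 483, 243, 426, -9, 16, 94, 339, 274, 125, 202

sku=F19: ELSE → 425
sku=F25: price >= 78 → 28
sku=F26: price >= 78 → 483
sku=F36: price >= 78 → 243
sku=F43: price >= 255 → 426
sku=F46: price >= 78 → -9
sku=F48: price >= 44 AND category IN ('books', 'tools') → 16
sku=F51: price >= 78 → 94
sku=F62: price >= 255 → 339
sku=F75: price >= 255 → 274
sku=F85: ELSE → 125
sku=F88: price >= 255 → 202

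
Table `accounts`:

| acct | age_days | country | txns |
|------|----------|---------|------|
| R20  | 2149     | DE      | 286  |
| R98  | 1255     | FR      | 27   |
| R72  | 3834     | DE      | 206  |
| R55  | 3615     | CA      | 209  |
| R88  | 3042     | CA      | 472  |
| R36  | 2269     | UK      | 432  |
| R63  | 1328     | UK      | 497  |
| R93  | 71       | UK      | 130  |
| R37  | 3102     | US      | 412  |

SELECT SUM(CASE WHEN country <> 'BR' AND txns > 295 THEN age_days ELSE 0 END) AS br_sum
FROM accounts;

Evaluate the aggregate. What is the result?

9741

acct=R20: ✗
acct=R98: ✗
acct=R72: ✗
acct=R55: ✗
acct=R88: ✓ → 3042
acct=R36: ✓ → 2269
acct=R63: ✓ → 1328
acct=R93: ✗
acct=R37: ✓ → 3102
br_sum = 3042 + 2269 + 1328 + 3102 = 9741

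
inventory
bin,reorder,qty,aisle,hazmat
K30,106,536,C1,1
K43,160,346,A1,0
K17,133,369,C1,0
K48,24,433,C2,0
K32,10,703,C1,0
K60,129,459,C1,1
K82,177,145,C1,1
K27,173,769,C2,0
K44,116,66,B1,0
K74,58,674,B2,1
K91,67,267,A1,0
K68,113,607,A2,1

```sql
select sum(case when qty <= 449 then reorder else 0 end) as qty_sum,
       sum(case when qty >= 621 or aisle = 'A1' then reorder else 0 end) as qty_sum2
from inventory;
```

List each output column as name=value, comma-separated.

qty_sum=677, qty_sum2=468

[qty_sum: qty <= 449]
bin=K30: ✗
bin=K43: ✓ → 160
bin=K17: ✓ → 133
bin=K48: ✓ → 24
bin=K32: ✗
bin=K60: ✗
bin=K82: ✓ → 177
bin=K27: ✗
bin=K44: ✓ → 116
bin=K74: ✗
bin=K91: ✓ → 67
bin=K68: ✗
qty_sum = 160 + 133 + 24 + 177 + 116 + 67 = 677
—
[qty_sum2: qty >= 621 or aisle = 'A1']
bin=K30: ✗
bin=K43: ✓ → 160
bin=K17: ✗
bin=K48: ✗
bin=K32: ✓ → 10
bin=K60: ✗
bin=K82: ✗
bin=K27: ✓ → 173
bin=K44: ✗
bin=K74: ✓ → 58
bin=K91: ✓ → 67
bin=K68: ✗
qty_sum2 = 160 + 10 + 173 + 58 + 67 = 468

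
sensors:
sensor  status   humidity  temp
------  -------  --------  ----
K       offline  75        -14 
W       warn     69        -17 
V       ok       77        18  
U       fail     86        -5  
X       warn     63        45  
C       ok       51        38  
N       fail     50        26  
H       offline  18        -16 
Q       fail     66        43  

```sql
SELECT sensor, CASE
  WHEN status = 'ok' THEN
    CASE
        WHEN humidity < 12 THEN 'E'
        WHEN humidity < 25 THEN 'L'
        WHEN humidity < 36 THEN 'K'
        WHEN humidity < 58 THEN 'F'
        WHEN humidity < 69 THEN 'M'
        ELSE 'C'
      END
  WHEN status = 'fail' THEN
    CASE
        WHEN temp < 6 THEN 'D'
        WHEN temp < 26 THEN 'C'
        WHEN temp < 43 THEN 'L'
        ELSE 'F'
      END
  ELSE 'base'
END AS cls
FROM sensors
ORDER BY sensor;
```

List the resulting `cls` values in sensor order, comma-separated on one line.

F, base, base, L, F, D, C, base, base

sensor=C: status='ok' → inner[humidity < 58] → F
sensor=H: status='offline' → outer ELSE → base
sensor=K: status='offline' → outer ELSE → base
sensor=N: status='fail' → inner[temp < 43] → L
sensor=Q: status='fail' → inner[ELSE] → F
sensor=U: status='fail' → inner[temp < 6] → D
sensor=V: status='ok' → inner[ELSE] → C
sensor=W: status='warn' → outer ELSE → base
sensor=X: status='warn' → outer ELSE → base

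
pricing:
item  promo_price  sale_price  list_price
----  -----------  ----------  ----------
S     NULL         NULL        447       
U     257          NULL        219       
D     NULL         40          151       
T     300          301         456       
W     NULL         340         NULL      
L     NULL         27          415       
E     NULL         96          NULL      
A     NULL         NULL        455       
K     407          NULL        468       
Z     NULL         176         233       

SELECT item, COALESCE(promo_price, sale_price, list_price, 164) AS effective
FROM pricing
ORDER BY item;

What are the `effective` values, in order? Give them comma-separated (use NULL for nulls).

item=A: promo_price=NULL, sale_price=NULL, list_price=455 → 455
item=D: promo_price=NULL, sale_price=40 → 40
item=E: promo_price=NULL, sale_price=96 → 96
item=K: promo_price=407 → 407
item=L: promo_price=NULL, sale_price=27 → 27
item=S: promo_price=NULL, sale_price=NULL, list_price=447 → 447
item=T: promo_price=300 → 300
item=U: promo_price=257 → 257
item=W: promo_price=NULL, sale_price=340 → 340
item=Z: promo_price=NULL, sale_price=176 → 176

455, 40, 96, 407, 27, 447, 300, 257, 340, 176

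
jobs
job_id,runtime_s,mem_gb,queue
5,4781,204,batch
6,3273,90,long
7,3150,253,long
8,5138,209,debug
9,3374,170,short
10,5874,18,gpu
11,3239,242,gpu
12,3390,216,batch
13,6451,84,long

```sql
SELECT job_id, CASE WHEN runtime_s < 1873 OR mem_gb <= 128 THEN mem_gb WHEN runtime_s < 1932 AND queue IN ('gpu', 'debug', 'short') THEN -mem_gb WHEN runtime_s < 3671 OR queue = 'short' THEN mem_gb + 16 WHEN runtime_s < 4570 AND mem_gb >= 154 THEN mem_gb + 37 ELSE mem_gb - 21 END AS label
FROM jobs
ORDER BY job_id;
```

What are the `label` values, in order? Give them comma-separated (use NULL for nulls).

job_id=5: ELSE → 183
job_id=6: runtime_s < 1873 OR mem_gb <= 128 → 90
job_id=7: runtime_s < 3671 OR queue = 'short' → 269
job_id=8: ELSE → 188
job_id=9: runtime_s < 3671 OR queue = 'short' → 186
job_id=10: runtime_s < 1873 OR mem_gb <= 128 → 18
job_id=11: runtime_s < 3671 OR queue = 'short' → 258
job_id=12: runtime_s < 3671 OR queue = 'short' → 232
job_id=13: runtime_s < 1873 OR mem_gb <= 128 → 84

183, 90, 269, 188, 186, 18, 258, 232, 84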